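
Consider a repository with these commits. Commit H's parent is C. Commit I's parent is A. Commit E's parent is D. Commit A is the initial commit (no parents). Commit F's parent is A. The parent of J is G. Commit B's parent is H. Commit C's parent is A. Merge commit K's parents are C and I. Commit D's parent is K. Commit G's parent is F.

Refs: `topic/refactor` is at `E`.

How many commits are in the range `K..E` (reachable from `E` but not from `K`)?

Reachable from E: {A, C, D, E, I, K}.
Reachable from K: {A, C, I, K}.
In E's history but not K's: {D, E} — 2 commits.

2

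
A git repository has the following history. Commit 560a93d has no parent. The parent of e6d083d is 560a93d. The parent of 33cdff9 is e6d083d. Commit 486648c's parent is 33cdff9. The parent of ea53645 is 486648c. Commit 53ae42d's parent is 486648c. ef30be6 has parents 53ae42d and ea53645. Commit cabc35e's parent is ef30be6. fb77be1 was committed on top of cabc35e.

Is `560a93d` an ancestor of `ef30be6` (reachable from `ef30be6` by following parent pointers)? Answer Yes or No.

Ancestors of ef30be6 (commits reachable by following parents): {33cdff9, 486648c, 53ae42d, 560a93d, e6d083d, ea53645, ef30be6}.
560a93d is in that set, so it is an ancestor of ef30be6.

Yes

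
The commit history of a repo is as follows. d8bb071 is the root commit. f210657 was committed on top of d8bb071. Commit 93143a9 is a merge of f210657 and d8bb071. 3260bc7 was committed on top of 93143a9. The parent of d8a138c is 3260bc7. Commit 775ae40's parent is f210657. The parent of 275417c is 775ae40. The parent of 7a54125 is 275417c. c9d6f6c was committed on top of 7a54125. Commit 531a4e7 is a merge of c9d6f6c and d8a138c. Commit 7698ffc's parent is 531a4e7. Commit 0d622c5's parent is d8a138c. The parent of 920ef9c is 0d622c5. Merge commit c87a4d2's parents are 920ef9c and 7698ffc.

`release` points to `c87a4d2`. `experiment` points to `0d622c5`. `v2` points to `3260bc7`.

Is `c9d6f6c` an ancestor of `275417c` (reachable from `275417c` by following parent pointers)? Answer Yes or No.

No

Ancestors of 275417c: {275417c, 775ae40, d8bb071, f210657}.
c9d6f6c is not in that set, so it is not an ancestor of 275417c.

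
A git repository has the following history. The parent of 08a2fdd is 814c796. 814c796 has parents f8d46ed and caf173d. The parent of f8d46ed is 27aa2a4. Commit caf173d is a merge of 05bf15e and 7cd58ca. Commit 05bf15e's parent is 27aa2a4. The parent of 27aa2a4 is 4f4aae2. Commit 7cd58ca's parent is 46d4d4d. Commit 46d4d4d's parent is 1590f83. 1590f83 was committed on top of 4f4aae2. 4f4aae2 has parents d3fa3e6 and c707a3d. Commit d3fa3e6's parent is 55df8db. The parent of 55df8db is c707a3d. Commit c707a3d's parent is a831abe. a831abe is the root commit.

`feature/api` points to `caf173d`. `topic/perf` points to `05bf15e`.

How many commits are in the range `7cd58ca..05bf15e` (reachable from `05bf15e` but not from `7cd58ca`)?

2

Reachable from 05bf15e: {05bf15e, 27aa2a4, 4f4aae2, 55df8db, a831abe, c707a3d, d3fa3e6}.
Reachable from 7cd58ca: {1590f83, 46d4d4d, 4f4aae2, 55df8db, 7cd58ca, a831abe, c707a3d, d3fa3e6}.
In 05bf15e's history but not 7cd58ca's: {05bf15e, 27aa2a4} — 2 commits.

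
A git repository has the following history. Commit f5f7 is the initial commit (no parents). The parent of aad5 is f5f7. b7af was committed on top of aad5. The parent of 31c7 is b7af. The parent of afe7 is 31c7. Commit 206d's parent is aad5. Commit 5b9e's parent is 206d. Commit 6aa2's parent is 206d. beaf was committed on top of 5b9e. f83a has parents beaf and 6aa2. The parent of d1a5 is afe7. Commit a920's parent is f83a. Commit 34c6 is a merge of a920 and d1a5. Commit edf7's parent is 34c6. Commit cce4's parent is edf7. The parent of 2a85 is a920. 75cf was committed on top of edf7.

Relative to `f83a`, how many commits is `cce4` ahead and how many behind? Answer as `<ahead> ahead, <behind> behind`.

8 ahead, 0 behind

Reachable from cce4: {206d, 31c7, 34c6, 5b9e, 6aa2, a920, aad5, afe7, b7af, beaf, cce4, d1a5, edf7, f5f7, f83a}.
Reachable from f83a: {206d, 5b9e, 6aa2, aad5, beaf, f5f7, f83a}.
Only in cce4's history (ahead): {31c7, 34c6, a920, afe7, b7af, cce4, d1a5, edf7} — 8.
Only in f83a's history (behind): {} — 0.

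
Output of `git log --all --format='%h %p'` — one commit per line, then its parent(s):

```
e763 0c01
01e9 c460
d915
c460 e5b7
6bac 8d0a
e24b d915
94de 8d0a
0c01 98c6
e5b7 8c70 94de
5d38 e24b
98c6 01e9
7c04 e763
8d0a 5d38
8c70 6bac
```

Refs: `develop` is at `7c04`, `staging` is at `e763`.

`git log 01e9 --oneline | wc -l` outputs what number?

Walking parent pointers from 01e9: reachable set = {01e9, 5d38, 6bac, 8c70, 8d0a, 94de, c460, d915, e24b, e5b7}.
That is 10 commits.

10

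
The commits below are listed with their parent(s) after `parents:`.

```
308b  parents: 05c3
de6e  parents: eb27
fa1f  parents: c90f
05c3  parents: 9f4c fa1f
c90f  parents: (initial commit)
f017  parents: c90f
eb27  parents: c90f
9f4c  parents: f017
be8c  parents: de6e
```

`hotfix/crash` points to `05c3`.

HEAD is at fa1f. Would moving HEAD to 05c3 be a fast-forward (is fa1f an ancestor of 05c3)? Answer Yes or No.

Yes

A fast-forward from fa1f to 05c3 is possible iff fa1f is an ancestor of 05c3.
Ancestors of 05c3: {05c3, 9f4c, c90f, f017, fa1f}.
fa1f is among them, so fast-forward is possible.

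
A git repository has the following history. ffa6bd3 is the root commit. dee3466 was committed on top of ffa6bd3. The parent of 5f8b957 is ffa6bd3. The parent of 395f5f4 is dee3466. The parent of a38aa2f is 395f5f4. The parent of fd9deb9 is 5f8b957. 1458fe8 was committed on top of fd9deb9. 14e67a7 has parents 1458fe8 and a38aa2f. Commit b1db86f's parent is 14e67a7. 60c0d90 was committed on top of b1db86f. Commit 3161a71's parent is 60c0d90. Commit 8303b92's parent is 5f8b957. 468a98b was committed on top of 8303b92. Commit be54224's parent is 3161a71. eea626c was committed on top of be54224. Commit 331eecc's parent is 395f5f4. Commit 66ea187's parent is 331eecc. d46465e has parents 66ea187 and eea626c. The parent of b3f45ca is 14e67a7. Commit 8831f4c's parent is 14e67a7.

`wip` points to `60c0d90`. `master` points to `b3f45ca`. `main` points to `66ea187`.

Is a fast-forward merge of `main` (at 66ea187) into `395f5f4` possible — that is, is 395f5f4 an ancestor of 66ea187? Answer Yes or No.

Yes

A fast-forward from 395f5f4 to 66ea187 is possible iff 395f5f4 is an ancestor of 66ea187.
Ancestors of 66ea187: {331eecc, 395f5f4, 66ea187, dee3466, ffa6bd3}.
395f5f4 is among them, so fast-forward is possible.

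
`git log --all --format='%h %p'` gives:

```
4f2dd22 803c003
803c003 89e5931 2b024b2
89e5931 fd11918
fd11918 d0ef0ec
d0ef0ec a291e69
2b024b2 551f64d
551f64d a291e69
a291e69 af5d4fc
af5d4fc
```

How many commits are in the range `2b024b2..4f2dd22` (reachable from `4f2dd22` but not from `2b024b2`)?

Reachable from 4f2dd22: {2b024b2, 4f2dd22, 551f64d, 803c003, 89e5931, a291e69, af5d4fc, d0ef0ec, fd11918}.
Reachable from 2b024b2: {2b024b2, 551f64d, a291e69, af5d4fc}.
In 4f2dd22's history but not 2b024b2's: {4f2dd22, 803c003, 89e5931, d0ef0ec, fd11918} — 5 commits.

5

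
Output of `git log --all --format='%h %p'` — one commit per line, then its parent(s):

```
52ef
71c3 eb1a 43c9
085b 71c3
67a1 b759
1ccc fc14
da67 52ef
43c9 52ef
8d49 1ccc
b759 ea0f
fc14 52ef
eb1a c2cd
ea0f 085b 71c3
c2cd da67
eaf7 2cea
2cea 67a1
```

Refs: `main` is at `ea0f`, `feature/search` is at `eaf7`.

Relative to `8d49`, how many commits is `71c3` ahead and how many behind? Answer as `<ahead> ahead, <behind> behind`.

Reachable from 71c3: {43c9, 52ef, 71c3, c2cd, da67, eb1a}.
Reachable from 8d49: {1ccc, 52ef, 8d49, fc14}.
Only in 71c3's history (ahead): {43c9, 71c3, c2cd, da67, eb1a} — 5.
Only in 8d49's history (behind): {1ccc, 8d49, fc14} — 3.

5 ahead, 3 behind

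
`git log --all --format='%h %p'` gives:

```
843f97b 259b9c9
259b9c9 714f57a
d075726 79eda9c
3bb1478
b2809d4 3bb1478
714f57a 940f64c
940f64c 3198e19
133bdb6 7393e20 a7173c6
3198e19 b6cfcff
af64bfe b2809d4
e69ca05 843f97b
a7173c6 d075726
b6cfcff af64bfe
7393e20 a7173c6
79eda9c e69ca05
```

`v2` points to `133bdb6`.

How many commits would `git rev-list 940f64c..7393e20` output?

8

Reachable from 7393e20: {259b9c9, 3198e19, 3bb1478, 714f57a, 7393e20, 79eda9c, 843f97b, 940f64c, a7173c6, af64bfe, b2809d4, b6cfcff, d075726, e69ca05}.
Reachable from 940f64c: {3198e19, 3bb1478, 940f64c, af64bfe, b2809d4, b6cfcff}.
In 7393e20's history but not 940f64c's: {259b9c9, 714f57a, 7393e20, 79eda9c, 843f97b, a7173c6, d075726, e69ca05} — 8 commits.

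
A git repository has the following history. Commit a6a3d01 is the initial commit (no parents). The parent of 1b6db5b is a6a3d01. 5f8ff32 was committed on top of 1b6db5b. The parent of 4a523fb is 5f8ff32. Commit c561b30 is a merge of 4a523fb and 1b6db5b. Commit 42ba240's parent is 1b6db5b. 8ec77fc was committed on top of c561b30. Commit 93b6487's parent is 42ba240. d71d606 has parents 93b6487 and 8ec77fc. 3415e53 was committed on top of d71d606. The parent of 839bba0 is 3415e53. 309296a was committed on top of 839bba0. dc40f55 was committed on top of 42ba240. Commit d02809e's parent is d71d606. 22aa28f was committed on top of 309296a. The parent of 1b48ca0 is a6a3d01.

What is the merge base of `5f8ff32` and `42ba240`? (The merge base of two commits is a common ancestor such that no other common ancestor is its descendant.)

Ancestors of 5f8ff32: {1b6db5b, 5f8ff32, a6a3d01}.
Ancestors of 42ba240: {1b6db5b, 42ba240, a6a3d01}.
Common ancestors: {1b6db5b, a6a3d01}.
Among these, 1b6db5b is not an ancestor of any other common ancestor — it is the merge base.

1b6db5b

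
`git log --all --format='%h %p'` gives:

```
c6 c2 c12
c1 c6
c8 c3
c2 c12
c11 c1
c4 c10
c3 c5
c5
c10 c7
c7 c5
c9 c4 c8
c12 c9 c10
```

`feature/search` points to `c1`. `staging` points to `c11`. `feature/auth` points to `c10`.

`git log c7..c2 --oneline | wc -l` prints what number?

Reachable from c2: {c10, c12, c2, c3, c4, c5, c7, c8, c9}.
Reachable from c7: {c5, c7}.
In c2's history but not c7's: {c10, c12, c2, c3, c4, c8, c9} — 7 commits.

7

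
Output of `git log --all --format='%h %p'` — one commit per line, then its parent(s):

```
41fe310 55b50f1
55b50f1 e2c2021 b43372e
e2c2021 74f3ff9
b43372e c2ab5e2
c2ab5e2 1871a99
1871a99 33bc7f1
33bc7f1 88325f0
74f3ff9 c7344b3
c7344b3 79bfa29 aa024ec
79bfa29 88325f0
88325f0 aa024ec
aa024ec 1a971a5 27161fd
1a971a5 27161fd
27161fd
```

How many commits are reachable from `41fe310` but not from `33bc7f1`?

Reachable from 41fe310: {1871a99, 1a971a5, 27161fd, 33bc7f1, 41fe310, 55b50f1, 74f3ff9, 79bfa29, 88325f0, aa024ec, b43372e, c2ab5e2, c7344b3, e2c2021}.
Reachable from 33bc7f1: {1a971a5, 27161fd, 33bc7f1, 88325f0, aa024ec}.
In 41fe310's history but not 33bc7f1's: {1871a99, 41fe310, 55b50f1, 74f3ff9, 79bfa29, b43372e, c2ab5e2, c7344b3, e2c2021} — 9 commits.

9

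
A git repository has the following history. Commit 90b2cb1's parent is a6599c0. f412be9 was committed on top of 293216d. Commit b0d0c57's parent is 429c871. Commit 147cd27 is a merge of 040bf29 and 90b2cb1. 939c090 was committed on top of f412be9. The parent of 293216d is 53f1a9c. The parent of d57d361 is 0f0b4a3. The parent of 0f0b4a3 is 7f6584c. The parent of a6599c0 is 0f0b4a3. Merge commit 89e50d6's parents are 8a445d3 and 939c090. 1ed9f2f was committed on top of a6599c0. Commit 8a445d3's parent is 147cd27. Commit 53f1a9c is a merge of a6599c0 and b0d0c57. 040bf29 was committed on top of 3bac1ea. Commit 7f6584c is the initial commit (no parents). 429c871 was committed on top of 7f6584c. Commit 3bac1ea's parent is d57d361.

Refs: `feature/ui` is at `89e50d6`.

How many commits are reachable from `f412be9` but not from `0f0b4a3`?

Reachable from f412be9: {0f0b4a3, 293216d, 429c871, 53f1a9c, 7f6584c, a6599c0, b0d0c57, f412be9}.
Reachable from 0f0b4a3: {0f0b4a3, 7f6584c}.
In f412be9's history but not 0f0b4a3's: {293216d, 429c871, 53f1a9c, a6599c0, b0d0c57, f412be9} — 6 commits.

6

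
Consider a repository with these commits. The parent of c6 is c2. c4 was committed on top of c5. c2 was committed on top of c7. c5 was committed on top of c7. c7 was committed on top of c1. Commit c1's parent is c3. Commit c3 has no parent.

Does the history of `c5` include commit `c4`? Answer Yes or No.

Ancestors of c5: {c1, c3, c5, c7}.
c4 is not in that set, so it is not an ancestor of c5.

No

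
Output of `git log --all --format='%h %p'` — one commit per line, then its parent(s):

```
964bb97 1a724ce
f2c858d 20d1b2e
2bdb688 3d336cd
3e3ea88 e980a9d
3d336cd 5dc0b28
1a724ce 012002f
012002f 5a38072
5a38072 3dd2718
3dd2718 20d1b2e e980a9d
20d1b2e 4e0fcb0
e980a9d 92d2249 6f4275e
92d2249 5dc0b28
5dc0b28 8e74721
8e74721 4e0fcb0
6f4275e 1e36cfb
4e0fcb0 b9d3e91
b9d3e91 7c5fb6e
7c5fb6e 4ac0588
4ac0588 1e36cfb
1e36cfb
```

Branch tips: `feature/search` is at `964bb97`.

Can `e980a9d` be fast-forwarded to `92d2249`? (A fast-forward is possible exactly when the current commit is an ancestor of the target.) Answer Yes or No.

No

A fast-forward from e980a9d to 92d2249 is possible iff e980a9d is an ancestor of 92d2249.
Ancestors of 92d2249: {1e36cfb, 4ac0588, 4e0fcb0, 5dc0b28, 7c5fb6e, 8e74721, 92d2249, b9d3e91}.
e980a9d is not among them, so fast-forward is not possible.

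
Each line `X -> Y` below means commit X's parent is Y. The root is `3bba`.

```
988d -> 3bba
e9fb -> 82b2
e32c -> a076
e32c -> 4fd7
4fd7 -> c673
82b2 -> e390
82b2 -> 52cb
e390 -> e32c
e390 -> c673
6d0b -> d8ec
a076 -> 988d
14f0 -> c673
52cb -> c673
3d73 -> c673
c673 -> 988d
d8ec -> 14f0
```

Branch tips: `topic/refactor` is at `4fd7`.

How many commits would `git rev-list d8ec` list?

Walking parent pointers from d8ec: reachable set = {14f0, 3bba, 988d, c673, d8ec}.
That is 5 commits.

5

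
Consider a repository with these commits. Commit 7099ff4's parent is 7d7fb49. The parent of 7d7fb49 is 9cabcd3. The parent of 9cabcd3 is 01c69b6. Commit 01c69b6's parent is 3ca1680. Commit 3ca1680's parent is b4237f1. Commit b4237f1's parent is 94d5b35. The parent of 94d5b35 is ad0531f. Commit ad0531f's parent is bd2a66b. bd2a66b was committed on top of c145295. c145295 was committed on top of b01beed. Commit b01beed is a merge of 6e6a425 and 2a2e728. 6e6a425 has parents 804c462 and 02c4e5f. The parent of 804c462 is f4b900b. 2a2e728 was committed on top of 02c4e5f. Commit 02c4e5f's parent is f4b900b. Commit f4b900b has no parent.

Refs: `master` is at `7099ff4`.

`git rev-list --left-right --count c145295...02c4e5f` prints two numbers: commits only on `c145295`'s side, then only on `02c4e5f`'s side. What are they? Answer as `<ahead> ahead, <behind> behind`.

Reachable from c145295: {02c4e5f, 2a2e728, 6e6a425, 804c462, b01beed, c145295, f4b900b}.
Reachable from 02c4e5f: {02c4e5f, f4b900b}.
Only in c145295's history (ahead): {2a2e728, 6e6a425, 804c462, b01beed, c145295} — 5.
Only in 02c4e5f's history (behind): {} — 0.

5 ahead, 0 behind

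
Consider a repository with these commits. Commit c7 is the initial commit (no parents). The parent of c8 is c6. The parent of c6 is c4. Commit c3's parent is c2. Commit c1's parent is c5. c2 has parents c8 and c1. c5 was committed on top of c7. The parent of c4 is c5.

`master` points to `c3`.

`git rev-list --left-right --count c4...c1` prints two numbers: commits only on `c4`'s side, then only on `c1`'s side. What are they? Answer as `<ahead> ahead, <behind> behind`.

Reachable from c4: {c4, c5, c7}.
Reachable from c1: {c1, c5, c7}.
Only in c4's history (ahead): {c4} — 1.
Only in c1's history (behind): {c1} — 1.

1 ahead, 1 behind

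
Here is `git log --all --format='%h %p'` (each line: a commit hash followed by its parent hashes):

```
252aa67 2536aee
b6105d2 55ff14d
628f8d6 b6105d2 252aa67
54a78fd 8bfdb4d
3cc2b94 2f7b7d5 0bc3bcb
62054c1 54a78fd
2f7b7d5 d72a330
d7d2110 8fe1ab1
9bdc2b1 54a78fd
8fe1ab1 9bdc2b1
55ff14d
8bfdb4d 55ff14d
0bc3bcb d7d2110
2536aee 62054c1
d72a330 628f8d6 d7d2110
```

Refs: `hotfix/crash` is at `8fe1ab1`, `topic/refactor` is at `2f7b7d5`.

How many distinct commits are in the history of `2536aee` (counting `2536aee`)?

5

Walking parent pointers from 2536aee: reachable set = {2536aee, 54a78fd, 55ff14d, 62054c1, 8bfdb4d}.
That is 5 commits.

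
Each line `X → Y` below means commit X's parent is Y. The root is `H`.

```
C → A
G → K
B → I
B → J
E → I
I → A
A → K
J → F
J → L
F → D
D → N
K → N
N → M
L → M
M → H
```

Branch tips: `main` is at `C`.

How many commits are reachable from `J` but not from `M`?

5

Reachable from J: {D, F, H, J, L, M, N}.
Reachable from M: {H, M}.
In J's history but not M's: {D, F, J, L, N} — 5 commits.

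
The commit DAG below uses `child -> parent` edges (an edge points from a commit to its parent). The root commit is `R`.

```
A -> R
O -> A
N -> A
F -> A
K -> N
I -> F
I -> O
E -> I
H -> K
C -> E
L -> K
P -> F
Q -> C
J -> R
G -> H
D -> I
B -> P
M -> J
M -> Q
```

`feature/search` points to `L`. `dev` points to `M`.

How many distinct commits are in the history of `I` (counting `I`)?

5

Walking parent pointers from I: reachable set = {A, F, I, O, R}.
That is 5 commits.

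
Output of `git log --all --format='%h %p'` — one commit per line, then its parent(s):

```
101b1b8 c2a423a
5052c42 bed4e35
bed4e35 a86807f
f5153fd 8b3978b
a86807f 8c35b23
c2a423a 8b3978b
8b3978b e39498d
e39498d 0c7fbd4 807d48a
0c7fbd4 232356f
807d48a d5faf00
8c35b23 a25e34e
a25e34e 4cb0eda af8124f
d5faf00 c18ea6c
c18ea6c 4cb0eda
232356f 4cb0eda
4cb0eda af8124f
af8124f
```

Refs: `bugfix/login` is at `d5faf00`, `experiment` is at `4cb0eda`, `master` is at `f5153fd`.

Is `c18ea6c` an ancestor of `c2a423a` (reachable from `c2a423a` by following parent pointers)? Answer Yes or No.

Ancestors of c2a423a (commits reachable by following parents): {0c7fbd4, 232356f, 4cb0eda, 807d48a, 8b3978b, af8124f, c18ea6c, c2a423a, d5faf00, e39498d}.
c18ea6c is in that set, so it is an ancestor of c2a423a.

Yes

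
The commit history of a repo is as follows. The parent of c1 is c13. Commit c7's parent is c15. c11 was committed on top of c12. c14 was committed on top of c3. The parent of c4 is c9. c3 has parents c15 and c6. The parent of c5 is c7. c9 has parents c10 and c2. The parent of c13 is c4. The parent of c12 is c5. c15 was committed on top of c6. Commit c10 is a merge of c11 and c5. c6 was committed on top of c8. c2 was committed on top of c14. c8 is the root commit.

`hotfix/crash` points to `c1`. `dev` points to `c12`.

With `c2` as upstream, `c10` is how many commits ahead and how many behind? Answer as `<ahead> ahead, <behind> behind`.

5 ahead, 3 behind

Reachable from c10: {c10, c11, c12, c15, c5, c6, c7, c8}.
Reachable from c2: {c14, c15, c2, c3, c6, c8}.
Only in c10's history (ahead): {c10, c11, c12, c5, c7} — 5.
Only in c2's history (behind): {c14, c2, c3} — 3.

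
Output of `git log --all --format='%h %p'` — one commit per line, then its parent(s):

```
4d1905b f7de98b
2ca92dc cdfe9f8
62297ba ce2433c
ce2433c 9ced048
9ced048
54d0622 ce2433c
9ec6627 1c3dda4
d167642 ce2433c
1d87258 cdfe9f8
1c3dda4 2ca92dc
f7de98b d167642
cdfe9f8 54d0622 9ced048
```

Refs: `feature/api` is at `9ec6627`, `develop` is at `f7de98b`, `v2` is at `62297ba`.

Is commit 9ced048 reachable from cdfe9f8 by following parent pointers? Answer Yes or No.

Ancestors of cdfe9f8 (commits reachable by following parents): {54d0622, 9ced048, cdfe9f8, ce2433c}.
9ced048 is in that set, so it is an ancestor of cdfe9f8.

Yes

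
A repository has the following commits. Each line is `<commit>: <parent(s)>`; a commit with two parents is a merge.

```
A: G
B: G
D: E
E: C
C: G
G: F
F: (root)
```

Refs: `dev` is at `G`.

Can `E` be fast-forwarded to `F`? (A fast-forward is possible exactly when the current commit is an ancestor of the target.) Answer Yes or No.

No

A fast-forward from E to F is possible iff E is an ancestor of F.
Ancestors of F: {F}.
E is not among them, so fast-forward is not possible.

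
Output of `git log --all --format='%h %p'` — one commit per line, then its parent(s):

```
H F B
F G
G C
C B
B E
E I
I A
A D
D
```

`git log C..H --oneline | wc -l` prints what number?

3

Reachable from H: {A, B, C, D, E, F, G, H, I}.
Reachable from C: {A, B, C, D, E, I}.
In H's history but not C's: {F, G, H} — 3 commits.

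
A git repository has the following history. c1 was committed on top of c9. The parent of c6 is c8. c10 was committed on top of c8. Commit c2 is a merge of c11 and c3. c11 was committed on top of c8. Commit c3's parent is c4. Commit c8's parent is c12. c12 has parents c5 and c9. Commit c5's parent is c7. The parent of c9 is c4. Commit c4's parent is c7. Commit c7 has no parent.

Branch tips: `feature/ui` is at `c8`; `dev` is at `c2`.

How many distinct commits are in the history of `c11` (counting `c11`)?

7

Walking parent pointers from c11: reachable set = {c11, c12, c4, c5, c7, c8, c9}.
That is 7 commits.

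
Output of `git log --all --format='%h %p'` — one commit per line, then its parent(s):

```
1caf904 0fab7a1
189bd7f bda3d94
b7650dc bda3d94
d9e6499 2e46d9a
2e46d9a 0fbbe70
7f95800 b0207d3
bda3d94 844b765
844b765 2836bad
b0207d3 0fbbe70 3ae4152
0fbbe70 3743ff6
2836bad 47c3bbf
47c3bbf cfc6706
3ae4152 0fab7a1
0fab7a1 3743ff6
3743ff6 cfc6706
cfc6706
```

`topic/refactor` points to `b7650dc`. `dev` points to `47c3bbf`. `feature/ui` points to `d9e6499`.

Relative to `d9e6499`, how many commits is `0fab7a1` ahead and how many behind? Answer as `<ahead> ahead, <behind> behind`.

Reachable from 0fab7a1: {0fab7a1, 3743ff6, cfc6706}.
Reachable from d9e6499: {0fbbe70, 2e46d9a, 3743ff6, cfc6706, d9e6499}.
Only in 0fab7a1's history (ahead): {0fab7a1} — 1.
Only in d9e6499's history (behind): {0fbbe70, 2e46d9a, d9e6499} — 3.

1 ahead, 3 behind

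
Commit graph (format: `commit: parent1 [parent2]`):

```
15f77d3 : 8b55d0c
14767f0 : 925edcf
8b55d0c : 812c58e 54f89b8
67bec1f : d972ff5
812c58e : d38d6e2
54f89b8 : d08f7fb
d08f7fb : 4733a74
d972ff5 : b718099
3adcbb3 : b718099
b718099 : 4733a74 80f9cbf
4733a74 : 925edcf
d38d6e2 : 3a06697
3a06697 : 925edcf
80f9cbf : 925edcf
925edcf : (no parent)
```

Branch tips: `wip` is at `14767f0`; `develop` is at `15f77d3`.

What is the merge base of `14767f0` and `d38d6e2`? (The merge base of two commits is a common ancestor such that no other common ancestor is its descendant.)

925edcf

Ancestors of 14767f0: {14767f0, 925edcf}.
Ancestors of d38d6e2: {3a06697, 925edcf, d38d6e2}.
Common ancestors: {925edcf}.
The only common ancestor is 925edcf, so it is the merge base.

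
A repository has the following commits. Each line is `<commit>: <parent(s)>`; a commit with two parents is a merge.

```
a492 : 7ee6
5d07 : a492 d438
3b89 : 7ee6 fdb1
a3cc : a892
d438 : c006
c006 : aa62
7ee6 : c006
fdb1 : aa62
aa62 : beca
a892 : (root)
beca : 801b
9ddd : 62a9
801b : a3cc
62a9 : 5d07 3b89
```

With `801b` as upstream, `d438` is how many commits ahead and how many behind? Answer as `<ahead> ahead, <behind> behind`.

Reachable from d438: {801b, a3cc, a892, aa62, beca, c006, d438}.
Reachable from 801b: {801b, a3cc, a892}.
Only in d438's history (ahead): {aa62, beca, c006, d438} — 4.
Only in 801b's history (behind): {} — 0.

4 ahead, 0 behind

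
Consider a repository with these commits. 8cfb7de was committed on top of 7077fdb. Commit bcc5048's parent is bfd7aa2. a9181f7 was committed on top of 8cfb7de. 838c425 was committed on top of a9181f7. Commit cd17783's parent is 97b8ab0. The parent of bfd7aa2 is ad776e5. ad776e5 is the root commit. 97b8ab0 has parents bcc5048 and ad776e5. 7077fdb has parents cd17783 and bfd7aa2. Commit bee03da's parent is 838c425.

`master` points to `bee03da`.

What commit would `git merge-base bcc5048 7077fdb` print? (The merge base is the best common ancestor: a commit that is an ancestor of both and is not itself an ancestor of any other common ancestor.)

Ancestors of bcc5048: {ad776e5, bcc5048, bfd7aa2}.
Ancestors of 7077fdb: {7077fdb, 97b8ab0, ad776e5, bcc5048, bfd7aa2, cd17783}.
Common ancestors: {ad776e5, bcc5048, bfd7aa2}.
Among these, bcc5048 is not an ancestor of any other common ancestor — it is the merge base.

bcc5048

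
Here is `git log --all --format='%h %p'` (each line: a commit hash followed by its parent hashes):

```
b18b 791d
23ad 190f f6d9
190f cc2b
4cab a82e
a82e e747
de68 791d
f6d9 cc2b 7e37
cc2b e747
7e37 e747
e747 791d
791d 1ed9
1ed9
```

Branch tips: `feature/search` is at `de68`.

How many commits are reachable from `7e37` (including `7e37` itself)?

4

Walking parent pointers from 7e37: reachable set = {1ed9, 791d, 7e37, e747}.
That is 4 commits.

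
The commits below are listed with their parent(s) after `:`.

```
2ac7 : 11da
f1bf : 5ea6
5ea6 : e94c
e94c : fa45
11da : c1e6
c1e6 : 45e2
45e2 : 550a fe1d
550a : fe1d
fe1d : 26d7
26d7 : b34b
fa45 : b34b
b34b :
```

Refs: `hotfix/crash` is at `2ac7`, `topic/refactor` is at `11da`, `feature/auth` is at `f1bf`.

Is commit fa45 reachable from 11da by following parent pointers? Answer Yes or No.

Ancestors of 11da: {11da, 26d7, 45e2, 550a, b34b, c1e6, fe1d}.
fa45 is not in that set, so it is not an ancestor of 11da.

No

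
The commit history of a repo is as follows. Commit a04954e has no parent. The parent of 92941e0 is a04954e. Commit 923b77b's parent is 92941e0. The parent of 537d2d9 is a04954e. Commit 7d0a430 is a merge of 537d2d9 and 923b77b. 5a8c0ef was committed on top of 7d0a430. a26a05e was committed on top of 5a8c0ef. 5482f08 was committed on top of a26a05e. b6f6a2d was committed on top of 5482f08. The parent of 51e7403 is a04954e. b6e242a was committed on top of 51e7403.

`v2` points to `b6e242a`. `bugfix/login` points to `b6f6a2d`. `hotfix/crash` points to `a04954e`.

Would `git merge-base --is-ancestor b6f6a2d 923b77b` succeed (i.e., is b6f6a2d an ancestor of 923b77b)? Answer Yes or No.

Ancestors of 923b77b: {923b77b, 92941e0, a04954e}.
b6f6a2d is not in that set, so it is not an ancestor of 923b77b.

No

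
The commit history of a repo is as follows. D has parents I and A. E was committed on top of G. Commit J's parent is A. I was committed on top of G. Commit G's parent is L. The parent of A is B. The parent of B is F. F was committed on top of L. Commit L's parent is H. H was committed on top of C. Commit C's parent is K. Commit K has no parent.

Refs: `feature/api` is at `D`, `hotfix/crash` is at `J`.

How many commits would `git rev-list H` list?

3

Walking parent pointers from H: reachable set = {C, H, K}.
That is 3 commits.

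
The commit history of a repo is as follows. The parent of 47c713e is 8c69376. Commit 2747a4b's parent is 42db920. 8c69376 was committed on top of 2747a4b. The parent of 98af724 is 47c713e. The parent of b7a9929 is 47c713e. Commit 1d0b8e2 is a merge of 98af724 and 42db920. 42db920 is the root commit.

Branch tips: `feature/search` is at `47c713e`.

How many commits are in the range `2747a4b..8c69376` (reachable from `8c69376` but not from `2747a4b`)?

1

Reachable from 8c69376: {2747a4b, 42db920, 8c69376}.
Reachable from 2747a4b: {2747a4b, 42db920}.
In 8c69376's history but not 2747a4b's: {8c69376} — 1 commit.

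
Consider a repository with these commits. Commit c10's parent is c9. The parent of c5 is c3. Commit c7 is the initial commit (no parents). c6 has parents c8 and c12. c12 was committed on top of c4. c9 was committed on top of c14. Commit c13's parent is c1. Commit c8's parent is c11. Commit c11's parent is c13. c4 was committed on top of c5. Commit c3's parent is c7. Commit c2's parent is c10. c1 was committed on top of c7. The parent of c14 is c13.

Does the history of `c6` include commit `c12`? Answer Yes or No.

Yes

Ancestors of c6 (commits reachable by following parents): {c1, c11, c12, c13, c3, c4, c5, c6, c7, c8}.
c12 is in that set, so it is an ancestor of c6.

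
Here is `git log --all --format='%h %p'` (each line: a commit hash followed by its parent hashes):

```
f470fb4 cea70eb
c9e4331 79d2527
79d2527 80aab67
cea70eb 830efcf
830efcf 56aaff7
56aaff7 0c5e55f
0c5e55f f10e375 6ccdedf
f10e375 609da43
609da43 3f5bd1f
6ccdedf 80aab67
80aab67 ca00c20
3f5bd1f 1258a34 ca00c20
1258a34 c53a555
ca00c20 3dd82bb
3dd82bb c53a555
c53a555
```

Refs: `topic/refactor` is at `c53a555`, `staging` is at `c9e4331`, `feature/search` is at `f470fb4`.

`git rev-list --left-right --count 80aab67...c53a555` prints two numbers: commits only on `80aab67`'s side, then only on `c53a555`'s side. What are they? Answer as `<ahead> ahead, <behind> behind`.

Reachable from 80aab67: {3dd82bb, 80aab67, c53a555, ca00c20}.
Reachable from c53a555: {c53a555}.
Only in 80aab67's history (ahead): {3dd82bb, 80aab67, ca00c20} — 3.
Only in c53a555's history (behind): {} — 0.

3 ahead, 0 behind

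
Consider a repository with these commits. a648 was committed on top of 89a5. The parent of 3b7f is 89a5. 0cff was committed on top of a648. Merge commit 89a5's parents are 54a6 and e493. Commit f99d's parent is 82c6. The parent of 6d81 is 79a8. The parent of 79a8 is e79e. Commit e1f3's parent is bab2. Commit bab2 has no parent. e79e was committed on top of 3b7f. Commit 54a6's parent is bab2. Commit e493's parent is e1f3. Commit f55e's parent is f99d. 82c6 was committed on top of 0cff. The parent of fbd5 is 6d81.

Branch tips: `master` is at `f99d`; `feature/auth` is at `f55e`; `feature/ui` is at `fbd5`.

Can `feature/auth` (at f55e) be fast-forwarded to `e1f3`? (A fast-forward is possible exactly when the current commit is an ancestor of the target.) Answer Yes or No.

A fast-forward from f55e to e1f3 is possible iff f55e is an ancestor of e1f3.
Ancestors of e1f3: {bab2, e1f3}.
f55e is not among them, so fast-forward is not possible.

No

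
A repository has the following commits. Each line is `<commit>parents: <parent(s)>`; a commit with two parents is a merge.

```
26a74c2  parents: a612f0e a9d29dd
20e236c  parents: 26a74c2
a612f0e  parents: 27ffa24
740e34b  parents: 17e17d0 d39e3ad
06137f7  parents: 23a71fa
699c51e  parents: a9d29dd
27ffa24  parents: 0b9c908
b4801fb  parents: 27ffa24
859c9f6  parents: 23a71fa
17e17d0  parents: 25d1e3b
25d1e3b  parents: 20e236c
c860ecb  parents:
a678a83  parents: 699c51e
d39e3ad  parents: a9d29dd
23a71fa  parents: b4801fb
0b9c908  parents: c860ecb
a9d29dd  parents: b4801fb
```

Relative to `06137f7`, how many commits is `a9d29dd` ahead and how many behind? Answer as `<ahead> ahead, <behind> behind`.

1 ahead, 2 behind

Reachable from a9d29dd: {0b9c908, 27ffa24, a9d29dd, b4801fb, c860ecb}.
Reachable from 06137f7: {06137f7, 0b9c908, 23a71fa, 27ffa24, b4801fb, c860ecb}.
Only in a9d29dd's history (ahead): {a9d29dd} — 1.
Only in 06137f7's history (behind): {06137f7, 23a71fa} — 2.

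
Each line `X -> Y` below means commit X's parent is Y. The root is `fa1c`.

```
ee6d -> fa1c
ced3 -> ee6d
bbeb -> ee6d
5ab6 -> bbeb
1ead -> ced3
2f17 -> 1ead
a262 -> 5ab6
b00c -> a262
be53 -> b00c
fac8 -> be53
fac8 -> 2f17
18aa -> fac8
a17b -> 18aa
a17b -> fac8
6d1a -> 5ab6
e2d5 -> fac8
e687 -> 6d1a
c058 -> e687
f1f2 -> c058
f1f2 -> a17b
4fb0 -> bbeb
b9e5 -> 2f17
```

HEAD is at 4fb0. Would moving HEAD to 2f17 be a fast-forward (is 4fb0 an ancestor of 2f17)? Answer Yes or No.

A fast-forward from 4fb0 to 2f17 is possible iff 4fb0 is an ancestor of 2f17.
Ancestors of 2f17: {1ead, 2f17, ced3, ee6d, fa1c}.
4fb0 is not among them, so fast-forward is not possible.

No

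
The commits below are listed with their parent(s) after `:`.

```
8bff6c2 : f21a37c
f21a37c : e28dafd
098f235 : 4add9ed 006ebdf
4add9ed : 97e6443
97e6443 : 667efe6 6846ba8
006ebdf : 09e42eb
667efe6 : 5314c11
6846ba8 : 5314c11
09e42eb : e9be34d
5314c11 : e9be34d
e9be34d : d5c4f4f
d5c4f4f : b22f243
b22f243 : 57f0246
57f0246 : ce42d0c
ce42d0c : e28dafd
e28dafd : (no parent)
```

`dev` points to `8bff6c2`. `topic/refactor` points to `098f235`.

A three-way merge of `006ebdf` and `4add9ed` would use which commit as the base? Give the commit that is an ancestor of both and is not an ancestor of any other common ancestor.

Ancestors of 006ebdf: {006ebdf, 09e42eb, 57f0246, b22f243, ce42d0c, d5c4f4f, e28dafd, e9be34d}.
Ancestors of 4add9ed: {4add9ed, 5314c11, 57f0246, 667efe6, 6846ba8, 97e6443, b22f243, ce42d0c, d5c4f4f, e28dafd, e9be34d}.
Common ancestors: {57f0246, b22f243, ce42d0c, d5c4f4f, e28dafd, e9be34d}.
Among these, e9be34d is not an ancestor of any other common ancestor — it is the merge base.

e9be34d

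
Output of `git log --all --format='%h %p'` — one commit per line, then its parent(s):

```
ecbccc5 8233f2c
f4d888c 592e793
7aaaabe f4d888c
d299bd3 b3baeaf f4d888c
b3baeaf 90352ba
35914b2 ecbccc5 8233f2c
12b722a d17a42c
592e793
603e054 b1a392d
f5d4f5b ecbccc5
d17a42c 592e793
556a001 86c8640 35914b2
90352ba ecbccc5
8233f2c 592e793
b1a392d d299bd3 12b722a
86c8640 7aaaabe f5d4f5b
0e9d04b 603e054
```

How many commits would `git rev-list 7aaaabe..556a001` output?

Reachable from 556a001: {35914b2, 556a001, 592e793, 7aaaabe, 8233f2c, 86c8640, ecbccc5, f4d888c, f5d4f5b}.
Reachable from 7aaaabe: {592e793, 7aaaabe, f4d888c}.
In 556a001's history but not 7aaaabe's: {35914b2, 556a001, 8233f2c, 86c8640, ecbccc5, f5d4f5b} — 6 commits.

6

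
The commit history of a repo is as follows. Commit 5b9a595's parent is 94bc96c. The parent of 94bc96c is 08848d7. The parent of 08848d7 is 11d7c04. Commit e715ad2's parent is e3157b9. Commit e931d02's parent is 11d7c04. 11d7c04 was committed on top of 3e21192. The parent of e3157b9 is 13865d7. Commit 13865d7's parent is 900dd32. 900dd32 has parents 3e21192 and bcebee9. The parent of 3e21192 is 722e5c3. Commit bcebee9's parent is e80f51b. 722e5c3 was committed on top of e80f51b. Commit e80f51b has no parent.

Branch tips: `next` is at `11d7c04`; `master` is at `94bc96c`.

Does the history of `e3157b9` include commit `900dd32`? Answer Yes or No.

Ancestors of e3157b9 (commits reachable by following parents): {13865d7, 3e21192, 722e5c3, 900dd32, bcebee9, e3157b9, e80f51b}.
900dd32 is in that set, so it is an ancestor of e3157b9.

Yes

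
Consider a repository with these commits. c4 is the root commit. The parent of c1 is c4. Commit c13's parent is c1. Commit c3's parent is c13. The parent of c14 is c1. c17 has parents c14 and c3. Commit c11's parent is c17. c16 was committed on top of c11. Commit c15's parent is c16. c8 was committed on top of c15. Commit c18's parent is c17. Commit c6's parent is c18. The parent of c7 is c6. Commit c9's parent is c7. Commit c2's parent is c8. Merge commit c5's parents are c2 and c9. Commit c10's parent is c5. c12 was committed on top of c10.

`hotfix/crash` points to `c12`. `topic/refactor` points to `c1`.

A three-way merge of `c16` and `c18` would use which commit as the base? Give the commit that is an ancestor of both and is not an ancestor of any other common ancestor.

c17

Ancestors of c16: {c1, c11, c13, c14, c16, c17, c3, c4}.
Ancestors of c18: {c1, c13, c14, c17, c18, c3, c4}.
Common ancestors: {c1, c13, c14, c17, c3, c4}.
Among these, c17 is not an ancestor of any other common ancestor — it is the merge base.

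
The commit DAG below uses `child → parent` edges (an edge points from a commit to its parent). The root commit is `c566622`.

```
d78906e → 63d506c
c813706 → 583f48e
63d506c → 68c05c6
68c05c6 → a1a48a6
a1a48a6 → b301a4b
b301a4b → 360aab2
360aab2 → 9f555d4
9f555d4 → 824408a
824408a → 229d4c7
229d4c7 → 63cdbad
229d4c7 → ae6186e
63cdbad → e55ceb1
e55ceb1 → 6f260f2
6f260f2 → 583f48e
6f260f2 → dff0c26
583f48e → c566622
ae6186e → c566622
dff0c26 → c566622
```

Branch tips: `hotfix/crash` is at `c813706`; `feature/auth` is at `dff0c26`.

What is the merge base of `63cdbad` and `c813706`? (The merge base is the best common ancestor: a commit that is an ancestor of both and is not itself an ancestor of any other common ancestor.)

583f48e

Ancestors of 63cdbad: {583f48e, 63cdbad, 6f260f2, c566622, dff0c26, e55ceb1}.
Ancestors of c813706: {583f48e, c566622, c813706}.
Common ancestors: {583f48e, c566622}.
Among these, 583f48e is not an ancestor of any other common ancestor — it is the merge base.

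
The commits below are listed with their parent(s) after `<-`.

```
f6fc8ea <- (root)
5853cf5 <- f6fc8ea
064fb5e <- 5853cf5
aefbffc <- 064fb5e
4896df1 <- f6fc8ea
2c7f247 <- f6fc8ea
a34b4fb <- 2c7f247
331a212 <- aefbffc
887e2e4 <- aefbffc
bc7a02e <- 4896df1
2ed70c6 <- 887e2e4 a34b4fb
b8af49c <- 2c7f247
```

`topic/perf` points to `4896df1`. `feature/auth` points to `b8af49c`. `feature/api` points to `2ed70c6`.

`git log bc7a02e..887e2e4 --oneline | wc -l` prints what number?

4

Reachable from 887e2e4: {064fb5e, 5853cf5, 887e2e4, aefbffc, f6fc8ea}.
Reachable from bc7a02e: {4896df1, bc7a02e, f6fc8ea}.
In 887e2e4's history but not bc7a02e's: {064fb5e, 5853cf5, 887e2e4, aefbffc} — 4 commits.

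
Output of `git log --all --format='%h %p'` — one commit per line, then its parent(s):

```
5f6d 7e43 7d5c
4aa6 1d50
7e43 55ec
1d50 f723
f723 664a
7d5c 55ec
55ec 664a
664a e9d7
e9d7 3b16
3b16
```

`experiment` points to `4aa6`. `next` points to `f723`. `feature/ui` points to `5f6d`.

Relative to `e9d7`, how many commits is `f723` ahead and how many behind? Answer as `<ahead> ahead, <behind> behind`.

2 ahead, 0 behind

Reachable from f723: {3b16, 664a, e9d7, f723}.
Reachable from e9d7: {3b16, e9d7}.
Only in f723's history (ahead): {664a, f723} — 2.
Only in e9d7's history (behind): {} — 0.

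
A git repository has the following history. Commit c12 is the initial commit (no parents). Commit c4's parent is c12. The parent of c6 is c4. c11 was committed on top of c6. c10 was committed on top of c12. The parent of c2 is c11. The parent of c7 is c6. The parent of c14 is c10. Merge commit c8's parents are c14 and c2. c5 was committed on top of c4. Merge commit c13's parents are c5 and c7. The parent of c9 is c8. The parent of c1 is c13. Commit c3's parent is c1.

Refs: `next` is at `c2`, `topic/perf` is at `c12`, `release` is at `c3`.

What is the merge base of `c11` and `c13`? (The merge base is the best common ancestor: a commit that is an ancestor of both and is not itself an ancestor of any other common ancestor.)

c6

Ancestors of c11: {c11, c12, c4, c6}.
Ancestors of c13: {c12, c13, c4, c5, c6, c7}.
Common ancestors: {c12, c4, c6}.
Among these, c6 is not an ancestor of any other common ancestor — it is the merge base.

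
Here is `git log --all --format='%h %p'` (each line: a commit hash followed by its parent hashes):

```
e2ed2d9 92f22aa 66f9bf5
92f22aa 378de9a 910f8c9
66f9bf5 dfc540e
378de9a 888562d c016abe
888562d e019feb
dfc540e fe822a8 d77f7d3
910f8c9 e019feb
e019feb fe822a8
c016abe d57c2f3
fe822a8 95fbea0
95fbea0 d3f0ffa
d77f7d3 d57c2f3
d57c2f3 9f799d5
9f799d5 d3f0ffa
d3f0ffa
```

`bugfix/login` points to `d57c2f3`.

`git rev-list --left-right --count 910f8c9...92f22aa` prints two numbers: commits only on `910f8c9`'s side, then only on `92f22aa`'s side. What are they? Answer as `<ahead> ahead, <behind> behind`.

Reachable from 910f8c9: {910f8c9, 95fbea0, d3f0ffa, e019feb, fe822a8}.
Reachable from 92f22aa: {378de9a, 888562d, 910f8c9, 92f22aa, 95fbea0, 9f799d5, c016abe, d3f0ffa, d57c2f3, e019feb, fe822a8}.
Only in 910f8c9's history (ahead): {} — 0.
Only in 92f22aa's history (behind): {378de9a, 888562d, 92f22aa, 9f799d5, c016abe, d57c2f3} — 6.

0 ahead, 6 behind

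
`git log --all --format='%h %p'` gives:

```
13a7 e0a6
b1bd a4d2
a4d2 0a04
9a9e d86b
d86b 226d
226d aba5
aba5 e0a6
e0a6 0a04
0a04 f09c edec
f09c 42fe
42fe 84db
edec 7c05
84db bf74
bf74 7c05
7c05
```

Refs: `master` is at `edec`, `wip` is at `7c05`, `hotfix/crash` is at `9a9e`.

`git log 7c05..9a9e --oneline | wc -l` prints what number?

Reachable from 9a9e: {0a04, 226d, 42fe, 7c05, 84db, 9a9e, aba5, bf74, d86b, e0a6, edec, f09c}.
Reachable from 7c05: {7c05}.
In 9a9e's history but not 7c05's: {0a04, 226d, 42fe, 84db, 9a9e, aba5, bf74, d86b, e0a6, edec, f09c} — 11 commits.

11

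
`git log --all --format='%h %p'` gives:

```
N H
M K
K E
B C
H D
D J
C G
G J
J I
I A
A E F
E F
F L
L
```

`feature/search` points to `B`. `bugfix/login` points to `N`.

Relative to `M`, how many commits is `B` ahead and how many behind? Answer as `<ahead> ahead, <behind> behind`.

6 ahead, 2 behind

Reachable from B: {A, B, C, E, F, G, I, J, L}.
Reachable from M: {E, F, K, L, M}.
Only in B's history (ahead): {A, B, C, G, I, J} — 6.
Only in M's history (behind): {K, M} — 2.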